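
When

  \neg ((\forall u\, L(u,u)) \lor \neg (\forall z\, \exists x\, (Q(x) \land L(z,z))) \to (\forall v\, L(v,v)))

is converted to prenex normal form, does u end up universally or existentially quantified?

First replace A → B with ¬A ∨ B.
  \neg (\neg ((\forall u\, L(u,u)) \lor \neg (\forall z\, \exists x\, (Q(x) \land L(z,z)))) \lor (\forall v\, L(v,v)))
Push ¬ through the quantifiers and connectives to reach negation normal form:
  ((\forall u\, L(u,u)) \lor (\exists z\, \forall x\, (\neg Q(x) \lor \neg L(z,z)))) \land (\exists v\, \neg L(v,v))
All bound variables are already distinct, so no renaming is needed.
Pull the quantifiers to the front (each side's bound variable is not free in the other side):
  \forall u\, \exists z\, \forall x\, \exists v\, ((L(u,u) \lor \neg Q(x) \lor \neg L(z,z)) \land \neg L(v,v))
The quantifier \forall u sits under an even number of negations (counting the antecedent side of each →), so it remains universal.

universal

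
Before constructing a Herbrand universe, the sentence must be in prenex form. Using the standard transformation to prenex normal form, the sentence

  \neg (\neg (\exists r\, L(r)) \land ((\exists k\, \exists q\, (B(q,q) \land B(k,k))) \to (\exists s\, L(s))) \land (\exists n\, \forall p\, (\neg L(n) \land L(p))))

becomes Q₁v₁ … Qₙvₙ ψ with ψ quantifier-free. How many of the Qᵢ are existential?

First replace A → B with ¬A ∨ B.
  \neg (\neg (\exists r\, L(r)) \land (\neg (\exists k\, \exists q\, (B(q,q) \land B(k,k))) \lor (\exists s\, L(s))) \land (\exists n\, \forall p\, (\neg L(n) \land L(p))))
Move each ¬ inward, flipping quantifiers it crosses:
  (\exists r\, L(r)) \lor (\exists k\, \exists q\, (B(q,q) \land B(k,k))) \land (\forall s\, \neg L(s)) \lor (\forall n\, \exists p\, (L(n) \lor \neg L(p)))
All bound variables are already distinct, so no renaming is needed.
Extract every quantifier outward, since the variables are now distinct and don't occur free across branches:
  \exists r\, \exists k\, \exists q\, \forall s\, \forall n\, \exists p\, (L(r) \lor B(q,q) \land B(k,k) \land \neg L(s) \lor L(n) \lor \neg L(p))
The prefix is \exists r \exists k \exists q \forall s \forall n \exists p: 2 universal, 4 existential.

4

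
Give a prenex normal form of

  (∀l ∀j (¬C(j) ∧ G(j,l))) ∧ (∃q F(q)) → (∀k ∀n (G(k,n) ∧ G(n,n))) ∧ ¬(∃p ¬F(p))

First replace A → B with ¬A ∨ B.
  ¬((∀l ∀j (¬C(j) ∧ G(j,l))) ∧ (∃q F(q))) ∨ (∀k ∀n (G(k,n) ∧ G(n,n))) ∧ ¬(∃p ¬F(p))
Move each ¬ inward, flipping quantifiers it crosses:
  (∃l ∃j (C(j) ∨ ¬G(j,l))) ∨ (∀q ¬F(q)) ∨ (∀k ∀n (G(k,n) ∧ G(n,n))) ∧ (∀p F(p))
All bound variables are already distinct, so no renaming is needed.
Finally move all quantifiers to the prefix:
  ∃l ∃j ∀q ∀k ∀n ∀p (C(j) ∨ ¬G(j,l) ∨ ¬F(q) ∨ G(k,n) ∧ G(n,n) ∧ F(p))

∃l ∃j ∀q ∀k ∀n ∀p (C(j) ∨ ¬G(j,l) ∨ ¬F(q) ∨ G(k,n) ∧ G(n,n) ∧ F(p))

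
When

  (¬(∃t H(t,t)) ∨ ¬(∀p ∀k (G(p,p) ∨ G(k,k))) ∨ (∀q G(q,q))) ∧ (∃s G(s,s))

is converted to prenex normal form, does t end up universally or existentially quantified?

universal

Drive negations inward (¬∀x A ≡ ∃x ¬A, ¬∃x A ≡ ∀x ¬A, De Morgan for ∧/∨):
  ((∀t ¬H(t,t)) ∨ (∃p ∃k (¬G(p,p) ∧ ¬G(k,k))) ∨ (∀q G(q,q))) ∧ (∃s G(s,s))
Finally move all quantifiers to the prefix:
  ∀t ∃p ∃k ∀q ∃s ((¬H(t,t) ∨ ¬G(p,p) ∧ ¬G(k,k) ∨ G(q,q)) ∧ G(s,s))
The quantifier ∃t sits under an odd number of negations, so it flips to ∀t.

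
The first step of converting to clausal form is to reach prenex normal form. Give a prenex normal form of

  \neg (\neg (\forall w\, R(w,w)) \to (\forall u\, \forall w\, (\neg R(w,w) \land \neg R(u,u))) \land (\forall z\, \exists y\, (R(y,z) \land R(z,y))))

\exists w\, \exists u\, \exists w1\, \exists z\, \forall y\, (\neg R(w,w) \land (R(w1,w1) \lor R(u,u) \lor \neg R(y,z) \lor \neg R(z,y)))

Eliminate → and ↔ using ¬ and ∨.
  \neg (\neg \neg (\forall w\, R(w,w)) \lor (\forall u\, \forall w\, (\neg R(w,w) \land \neg R(u,u))) \land (\forall z\, \exists y\, (R(y,z) \land R(z,y))))
Push ¬ through the quantifiers and connectives to reach negation normal form:
  (\exists w\, \neg R(w,w)) \land ((\exists u\, \exists w\, (R(w,w) \lor R(u,u))) \lor (\exists z\, \forall y\, (\neg R(y,z) \lor \neg R(z,y))))
Standardize variables apart so no two quantifiers bind the same name: w↦w1.
  (\exists w\, \neg R(w,w)) \land ((\exists u\, \exists w1\, (R(w1,w1) \lor R(u,u))) \lor (\exists z\, \forall y\, (\neg R(y,z) \lor \neg R(z,y))))
Pull the quantifiers to the front (each side's bound variable is not free in the other side):
  \exists w\, \exists u\, \exists w1\, \exists z\, \forall y\, (\neg R(w,w) \land (R(w1,w1) \lor R(u,u) \lor \neg R(y,z) \lor \neg R(z,y)))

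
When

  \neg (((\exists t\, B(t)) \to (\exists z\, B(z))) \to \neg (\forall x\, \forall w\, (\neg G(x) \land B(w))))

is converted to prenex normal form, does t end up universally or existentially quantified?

Rewrite implications/biconditionals: A → B as ¬A ∨ B.
  \neg (\neg (\neg (\exists t\, B(t)) \lor (\exists z\, B(z))) \lor \neg (\forall x\, \forall w\, (\neg G(x) \land B(w))))
Push ¬ through the quantifiers and connectives to reach negation normal form:
  ((\forall t\, \neg B(t)) \lor (\exists z\, B(z))) \land (\forall x\, \forall w\, (\neg G(x) \land B(w)))
Pull the quantifiers to the front (each side's bound variable is not free in the other side):
  \forall t\, \exists z\, \forall x\, \forall w\, ((\neg B(t) \lor B(z)) \land \neg G(x) \land B(w))
The quantifier \exists t sits under an odd number of negations (counting the antecedent side of each →), so it flips to \forall t.

universal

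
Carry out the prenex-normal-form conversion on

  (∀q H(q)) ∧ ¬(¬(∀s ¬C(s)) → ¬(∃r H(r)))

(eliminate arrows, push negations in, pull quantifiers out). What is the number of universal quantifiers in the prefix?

Eliminate → and ↔ using ¬ and ∨.
  (∀q H(q)) ∧ ¬(¬¬(∀s ¬C(s)) ∨ ¬(∃r H(r)))
Push ¬ through the quantifiers and connectives to reach negation normal form:
  (∀q H(q)) ∧ (∃s C(s)) ∧ (∃r H(r))
All bound variables are already distinct, so no renaming is needed.
Finally move all quantifiers to the prefix:
  ∀q ∃s ∃r (H(q) ∧ C(s) ∧ H(r))
The prefix is ∀q ∃s ∃r: 1 universal, 2 existential.

1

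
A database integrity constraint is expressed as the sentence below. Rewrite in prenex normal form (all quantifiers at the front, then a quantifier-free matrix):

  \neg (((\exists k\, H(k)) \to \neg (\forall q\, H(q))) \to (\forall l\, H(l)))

First replace A → B with ¬A ∨ B.
  \neg (\neg (\neg (\exists k\, H(k)) \lor \neg (\forall q\, H(q))) \lor (\forall l\, H(l)))
Push ¬ through the quantifiers and connectives to reach negation normal form:
  ((\forall k\, \neg H(k)) \lor (\exists q\, \neg H(q))) \land (\exists l\, \neg H(l))
Pull the quantifiers to the front (each side's bound variable is not free in the other side):
  \forall k\, \exists q\, \exists l\, ((\neg H(k) \lor \neg H(q)) \land \neg H(l))

\forall k\, \exists q\, \exists l\, ((\neg H(k) \lor \neg H(q)) \land \neg H(l))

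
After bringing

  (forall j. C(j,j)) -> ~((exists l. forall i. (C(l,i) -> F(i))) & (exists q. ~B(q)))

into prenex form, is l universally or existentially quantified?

universal

First replace A → B with ¬A ∨ B.
  ~(forall j. C(j,j)) | ~((exists l. forall i. (~C(l,i) | F(i))) & (exists q. ~B(q)))
Push ¬ through the quantifiers and connectives to reach negation normal form:
  (exists j. ~C(j,j)) | (forall l. exists i. (C(l,i) & ~F(i))) | (forall q. B(q))
All bound variables are already distinct, so no renaming is needed.
Extract every quantifier outward, since the variables are now distinct and don't occur free across branches:
  exists j. forall l. exists i. forall q. (~C(j,j) | C(l,i) & ~F(i) | B(q))
The quantifier exists l sits under an odd number of negations (counting the antecedent side of each →), so it flips to forall l.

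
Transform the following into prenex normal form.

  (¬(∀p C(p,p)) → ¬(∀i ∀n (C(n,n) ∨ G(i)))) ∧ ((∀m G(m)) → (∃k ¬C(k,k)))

∀p ∃i ∃n ∃m ∃k ((C(p,p) ∨ ¬C(n,n) ∧ ¬G(i)) ∧ (¬G(m) ∨ ¬C(k,k)))

First replace A → B with ¬A ∨ B.
  (¬¬(∀p C(p,p)) ∨ ¬(∀i ∀n (C(n,n) ∨ G(i)))) ∧ (¬(∀m G(m)) ∨ (∃k ¬C(k,k)))
Move each ¬ inward, flipping quantifiers it crosses:
  ((∀p C(p,p)) ∨ (∃i ∃n (¬C(n,n) ∧ ¬G(i)))) ∧ ((∃m ¬G(m)) ∨ (∃k ¬C(k,k)))
All bound variables are already distinct, so no renaming is needed.
Finally move all quantifiers to the prefix:
  ∀p ∃i ∃n ∃m ∃k ((C(p,p) ∨ ¬C(n,n) ∧ ¬G(i)) ∧ (¬G(m) ∨ ¬C(k,k)))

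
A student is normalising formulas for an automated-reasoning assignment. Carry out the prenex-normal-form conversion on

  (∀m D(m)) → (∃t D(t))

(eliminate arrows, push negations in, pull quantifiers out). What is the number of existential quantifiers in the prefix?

2

Eliminate → and ↔ using ¬ and ∨.
  ¬(∀m D(m)) ∨ (∃t D(t))
Push ¬ through the quantifiers and connectives to reach negation normal form:
  (∃m ¬D(m)) ∨ (∃t D(t))
All bound variables are already distinct, so no renaming is needed.
Extract every quantifier outward, since the variables are now distinct and don't occur free across branches:
  ∃m ∃t (¬D(m) ∨ D(t))
The prefix is ∃m ∃t: 0 universal, 2 existential.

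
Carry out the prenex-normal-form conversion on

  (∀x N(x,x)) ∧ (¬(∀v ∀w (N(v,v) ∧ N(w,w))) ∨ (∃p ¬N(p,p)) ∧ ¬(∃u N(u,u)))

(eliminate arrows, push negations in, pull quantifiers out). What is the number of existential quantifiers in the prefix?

3

Drive negations inward (¬∀x A ≡ ∃x ¬A, ¬∃x A ≡ ∀x ¬A, De Morgan for ∧/∨):
  (∀x N(x,x)) ∧ ((∃v ∃w (¬N(v,v) ∨ ¬N(w,w))) ∨ (∃p ¬N(p,p)) ∧ (∀u ¬N(u,u)))
All bound variables are already distinct, so no renaming is needed.
Extract every quantifier outward, since the variables are now distinct and don't occur free across branches:
  ∀x ∃v ∃w ∃p ∀u (N(x,x) ∧ (¬N(v,v) ∨ ¬N(w,w) ∨ ¬N(p,p) ∧ ¬N(u,u)))
The prefix is ∀x ∃v ∃w ∃p ∀u: 2 universal, 3 existential.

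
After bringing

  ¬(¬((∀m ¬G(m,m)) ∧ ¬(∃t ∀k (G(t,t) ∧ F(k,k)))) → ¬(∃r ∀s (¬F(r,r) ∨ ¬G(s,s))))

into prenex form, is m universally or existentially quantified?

existential

Rewrite implications/biconditionals: A → B as ¬A ∨ B.
  ¬(¬¬((∀m ¬G(m,m)) ∧ ¬(∃t ∀k (G(t,t) ∧ F(k,k)))) ∨ ¬(∃r ∀s (¬F(r,r) ∨ ¬G(s,s))))
Push ¬ through the quantifiers and connectives to reach negation normal form:
  ((∃m G(m,m)) ∨ (∃t ∀k (G(t,t) ∧ F(k,k)))) ∧ (∃r ∀s (¬F(r,r) ∨ ¬G(s,s)))
Finally move all quantifiers to the prefix:
  ∃m ∃t ∀k ∃r ∀s ((G(m,m) ∨ G(t,t) ∧ F(k,k)) ∧ (¬F(r,r) ∨ ¬G(s,s)))
The quantifier ∀m sits under an odd number of negations (counting the antecedent side of each →), so it flips to ∃m.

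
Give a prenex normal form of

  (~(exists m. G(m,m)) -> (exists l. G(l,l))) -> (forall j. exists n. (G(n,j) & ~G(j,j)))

Eliminate → and ↔ using ¬ and ∨.
  ~(~~(exists m. G(m,m)) | (exists l. G(l,l))) | (forall j. exists n. (G(n,j) & ~G(j,j)))
Drive negations inward (¬∀x A ≡ ∃x ¬A, ¬∃x A ≡ ∀x ¬A, De Morgan for ∧/∨):
  (forall m. ~G(m,m)) & (forall l. ~G(l,l)) | (forall j. exists n. (G(n,j) & ~G(j,j)))
Pull the quantifiers to the front (each side's bound variable is not free in the other side):
  forall m. forall l. forall j. exists n. (~G(m,m) & ~G(l,l) | G(n,j) & ~G(j,j))

forall m. forall l. forall j. exists n. (~G(m,m) & ~G(l,l) | G(n,j) & ~G(j,j))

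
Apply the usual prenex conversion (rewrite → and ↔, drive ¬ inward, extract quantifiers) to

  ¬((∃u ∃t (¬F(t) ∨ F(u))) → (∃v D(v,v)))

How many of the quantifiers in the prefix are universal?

First replace A → B with ¬A ∨ B.
  ¬(¬(∃u ∃t (¬F(t) ∨ F(u))) ∨ (∃v D(v,v)))
Move each ¬ inward, flipping quantifiers it crosses:
  (∃u ∃t (¬F(t) ∨ F(u))) ∧ (∀v ¬D(v,v))
All bound variables are already distinct, so no renaming is needed.
Extract every quantifier outward, since the variables are now distinct and don't occur free across branches:
  ∃u ∃t ∀v ((¬F(t) ∨ F(u)) ∧ ¬D(v,v))
The prefix is ∃u ∃t ∀v: 1 universal, 2 existential.

1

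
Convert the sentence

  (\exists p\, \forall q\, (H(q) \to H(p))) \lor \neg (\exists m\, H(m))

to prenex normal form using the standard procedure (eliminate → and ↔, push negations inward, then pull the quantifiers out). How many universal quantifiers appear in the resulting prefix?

2

First replace A → B with ¬A ∨ B.
  (\exists p\, \forall q\, (\neg H(q) \lor H(p))) \lor \neg (\exists m\, H(m))
Drive negations inward (¬∀x A ≡ ∃x ¬A, ¬∃x A ≡ ∀x ¬A, De Morgan for ∧/∨):
  (\exists p\, \forall q\, (\neg H(q) \lor H(p))) \lor (\forall m\, \neg H(m))
All bound variables are already distinct, so no renaming is needed.
Finally move all quantifiers to the prefix:
  \exists p\, \forall q\, \forall m\, (\neg H(q) \lor H(p) \lor \neg H(m))
The prefix is \exists p \forall q \forall m: 2 universal, 1 existential.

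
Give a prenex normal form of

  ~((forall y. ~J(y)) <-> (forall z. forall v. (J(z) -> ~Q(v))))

First replace A → B with ¬A ∨ B; A ↔ B as (¬A ∨ B) ∧ (¬B ∨ A).
  ~((~(forall y. ~J(y)) | (forall z. forall v. (~J(z) | ~Q(v)))) & (~(forall z. forall v. (~J(z) | ~Q(v))) | (forall y. ~J(y))))
Move each ¬ inward, flipping quantifiers it crosses:
  (forall y. ~J(y)) & (exists z. exists v. (J(z) & Q(v))) | (forall z. forall v. (~J(z) | ~Q(v))) & (exists y. J(y))
Rename bound variables to avoid capture: z↦v1, v↦p, y↦y1.
  (forall y. ~J(y)) & (exists z. exists v. (J(z) & Q(v))) | (forall v1. forall p. (~J(v1) | ~Q(p))) & (exists y1. J(y1))
Extract every quantifier outward, since the variables are now distinct and don't occur free across branches:
  forall y. exists z. exists v. forall v1. forall p. exists y1. (~J(y) & J(z) & Q(v) | (~J(v1) | ~Q(p)) & J(y1))

forall y. exists z. exists v. forall v1. forall p. exists y1. (~J(y) & J(z) & Q(v) | (~J(v1) | ~Q(p)) & J(y1))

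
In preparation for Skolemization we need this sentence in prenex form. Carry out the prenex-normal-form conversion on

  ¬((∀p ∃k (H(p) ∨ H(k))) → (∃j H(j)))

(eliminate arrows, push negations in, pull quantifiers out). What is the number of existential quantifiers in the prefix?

First replace A → B with ¬A ∨ B.
  ¬(¬(∀p ∃k (H(p) ∨ H(k))) ∨ (∃j H(j)))
Move each ¬ inward, flipping quantifiers it crosses:
  (∀p ∃k (H(p) ∨ H(k))) ∧ (∀j ¬H(j))
All bound variables are already distinct, so no renaming is needed.
Extract every quantifier outward, since the variables are now distinct and don't occur free across branches:
  ∀p ∃k ∀j ((H(p) ∨ H(k)) ∧ ¬H(j))
The prefix is ∀p ∃k ∀j: 2 universal, 1 existential.

1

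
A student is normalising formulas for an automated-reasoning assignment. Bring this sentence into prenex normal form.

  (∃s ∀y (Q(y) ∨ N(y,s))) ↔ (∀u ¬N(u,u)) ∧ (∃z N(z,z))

First replace A → B with ¬A ∨ B; A ↔ B as (¬A ∨ B) ∧ (¬B ∨ A).
  (¬(∃s ∀y (Q(y) ∨ N(y,s))) ∨ (∀u ¬N(u,u)) ∧ (∃z N(z,z))) ∧ (¬((∀u ¬N(u,u)) ∧ (∃z N(z,z))) ∨ (∃s ∀y (Q(y) ∨ N(y,s))))
Drive negations inward (¬∀x A ≡ ∃x ¬A, ¬∃x A ≡ ∀x ¬A, De Morgan for ∧/∨):
  ((∀s ∃y (¬Q(y) ∧ ¬N(y,s))) ∨ (∀u ¬N(u,u)) ∧ (∃z N(z,z))) ∧ ((∃u N(u,u)) ∨ (∀z ¬N(z,z)) ∨ (∃s ∀y (Q(y) ∨ N(y,s))))
Standardize variables apart so no two quantifiers bind the same name: u↦c, z↦x, s↦b, y↦w1.
  ((∀s ∃y (¬Q(y) ∧ ¬N(y,s))) ∨ (∀u ¬N(u,u)) ∧ (∃z N(z,z))) ∧ ((∃c N(c,c)) ∨ (∀x ¬N(x,x)) ∨ (∃b ∀w1 (Q(w1) ∨ N(w1,b))))
Finally move all quantifiers to the prefix:
  ∀s ∃y ∀u ∃z ∃c ∀x ∃b ∀w1 ((¬Q(y) ∧ ¬N(y,s) ∨ ¬N(u,u) ∧ N(z,z)) ∧ (N(c,c) ∨ ¬N(x,x) ∨ Q(w1) ∨ N(w1,b)))

∀s ∃y ∀u ∃z ∃c ∀x ∃b ∀w1 ((¬Q(y) ∧ ¬N(y,s) ∨ ¬N(u,u) ∧ N(z,z)) ∧ (N(c,c) ∨ ¬N(x,x) ∨ Q(w1) ∨ N(w1,b)))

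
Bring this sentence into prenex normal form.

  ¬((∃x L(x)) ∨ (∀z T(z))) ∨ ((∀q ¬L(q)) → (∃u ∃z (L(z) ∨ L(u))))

First replace A → B with ¬A ∨ B.
  ¬((∃x L(x)) ∨ (∀z T(z))) ∨ ¬(∀q ¬L(q)) ∨ (∃u ∃z (L(z) ∨ L(u)))
Drive negations inward (¬∀x A ≡ ∃x ¬A, ¬∃x A ≡ ∀x ¬A, De Morgan for ∧/∨):
  (∀x ¬L(x)) ∧ (∃z ¬T(z)) ∨ (∃q L(q)) ∨ (∃u ∃z (L(z) ∨ L(u)))
Standardize variables apart so no two quantifiers bind the same name: z↦z1.
  (∀x ¬L(x)) ∧ (∃z ¬T(z)) ∨ (∃q L(q)) ∨ (∃u ∃z1 (L(z1) ∨ L(u)))
Extract every quantifier outward, since the variables are now distinct and don't occur free across branches:
  ∀x ∃z ∃q ∃u ∃z1 (¬L(x) ∧ ¬T(z) ∨ L(q) ∨ L(z1) ∨ L(u))

∀x ∃z ∃q ∃u ∃z1 (¬L(x) ∧ ¬T(z) ∨ L(q) ∨ L(z1) ∨ L(u))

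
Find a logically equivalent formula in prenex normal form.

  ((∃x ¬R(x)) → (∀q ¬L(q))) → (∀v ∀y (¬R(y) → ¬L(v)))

Rewrite implications/biconditionals: A → B as ¬A ∨ B.
  ¬(¬(∃x ¬R(x)) ∨ (∀q ¬L(q))) ∨ (∀v ∀y (¬¬R(y) ∨ ¬L(v)))
Push ¬ through the quantifiers and connectives to reach negation normal form:
  (∃x ¬R(x)) ∧ (∃q L(q)) ∨ (∀v ∀y (R(y) ∨ ¬L(v)))
All bound variables are already distinct, so no renaming is needed.
Finally move all quantifiers to the prefix:
  ∃x ∃q ∀v ∀y (¬R(x) ∧ L(q) ∨ R(y) ∨ ¬L(v))

∃x ∃q ∀v ∀y (¬R(x) ∧ L(q) ∨ R(y) ∨ ¬L(v))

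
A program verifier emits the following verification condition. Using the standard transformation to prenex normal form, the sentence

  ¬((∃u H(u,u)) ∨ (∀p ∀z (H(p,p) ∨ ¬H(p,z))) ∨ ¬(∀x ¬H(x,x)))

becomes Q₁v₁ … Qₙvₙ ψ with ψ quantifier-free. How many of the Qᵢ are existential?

Push ¬ through the quantifiers and connectives to reach negation normal form:
  (∀u ¬H(u,u)) ∧ (∃p ∃z (¬H(p,p) ∧ H(p,z))) ∧ (∀x ¬H(x,x))
Finally move all quantifiers to the prefix:
  ∀u ∃p ∃z ∀x (¬H(u,u) ∧ ¬H(p,p) ∧ H(p,z) ∧ ¬H(x,x))
The prefix is ∀u ∃p ∃z ∀x: 2 universal, 2 existential.

2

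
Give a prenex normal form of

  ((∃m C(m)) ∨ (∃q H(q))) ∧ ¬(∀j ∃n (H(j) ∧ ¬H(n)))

∃m ∃q ∃j ∀n ((C(m) ∨ H(q)) ∧ (¬H(j) ∨ H(n)))

Move each ¬ inward, flipping quantifiers it crosses:
  ((∃m C(m)) ∨ (∃q H(q))) ∧ (∃j ∀n (¬H(j) ∨ H(n)))
All bound variables are already distinct, so no renaming is needed.
Extract every quantifier outward, since the variables are now distinct and don't occur free across branches:
  ∃m ∃q ∃j ∀n ((C(m) ∨ H(q)) ∧ (¬H(j) ∨ H(n)))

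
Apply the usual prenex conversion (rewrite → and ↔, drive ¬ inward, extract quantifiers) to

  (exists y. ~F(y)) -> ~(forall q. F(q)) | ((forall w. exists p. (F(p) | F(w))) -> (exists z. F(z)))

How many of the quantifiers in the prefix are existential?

3

Rewrite implications/biconditionals: A → B as ¬A ∨ B.
  ~(exists y. ~F(y)) | ~(forall q. F(q)) | ~(forall w. exists p. (F(p) | F(w))) | (exists z. F(z))
Move each ¬ inward, flipping quantifiers it crosses:
  (forall y. F(y)) | (exists q. ~F(q)) | (exists w. forall p. (~F(p) & ~F(w))) | (exists z. F(z))
Extract every quantifier outward, since the variables are now distinct and don't occur free across branches:
  forall y. exists q. exists w. forall p. exists z. (F(y) | ~F(q) | ~F(p) & ~F(w) | F(z))
The prefix is forall y exists q exists w forall p exists z: 2 universal, 3 existential.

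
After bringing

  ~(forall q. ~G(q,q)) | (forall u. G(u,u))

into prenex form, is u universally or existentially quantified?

universal

Push ¬ through the quantifiers and connectives to reach negation normal form:
  (exists q. G(q,q)) | (forall u. G(u,u))
All bound variables are already distinct, so no renaming is needed.
Pull the quantifiers to the front (each side's bound variable is not free in the other side):
  exists q. forall u. (G(q,q) | G(u,u))
The quantifier forall u sits under an even number of negations, so it remains universal.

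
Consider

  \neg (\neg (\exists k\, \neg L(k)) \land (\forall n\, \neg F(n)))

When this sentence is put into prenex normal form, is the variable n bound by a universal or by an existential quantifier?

existential

Drive negations inward (¬∀x A ≡ ∃x ¬A, ¬∃x A ≡ ∀x ¬A, De Morgan for ∧/∨):
  (\exists k\, \neg L(k)) \lor (\exists n\, F(n))
Extract every quantifier outward, since the variables are now distinct and don't occur free across branches:
  \exists k\, \exists n\, (\neg L(k) \lor F(n))
The quantifier \forall n sits under an odd number of negations, so it flips to \exists n.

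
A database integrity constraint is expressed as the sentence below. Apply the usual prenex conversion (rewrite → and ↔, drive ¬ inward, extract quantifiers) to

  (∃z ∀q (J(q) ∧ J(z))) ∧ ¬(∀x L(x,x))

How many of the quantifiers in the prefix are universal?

Move each ¬ inward, flipping quantifiers it crosses:
  (∃z ∀q (J(q) ∧ J(z))) ∧ (∃x ¬L(x,x))
Finally move all quantifiers to the prefix:
  ∃z ∀q ∃x (J(q) ∧ J(z) ∧ ¬L(x,x))
The prefix is ∃z ∀q ∃x: 1 universal, 2 existential.

1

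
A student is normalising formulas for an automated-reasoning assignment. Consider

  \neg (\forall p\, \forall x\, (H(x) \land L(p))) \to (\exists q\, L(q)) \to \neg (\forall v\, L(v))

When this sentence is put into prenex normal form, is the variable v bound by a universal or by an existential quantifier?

existential

Rewrite implications/biconditionals: A → B as ¬A ∨ B.
  \neg \neg (\forall p\, \forall x\, (H(x) \land L(p))) \lor \neg (\exists q\, L(q)) \lor \neg (\forall v\, L(v))
Move each ¬ inward, flipping quantifiers it crosses:
  (\forall p\, \forall x\, (H(x) \land L(p))) \lor (\forall q\, \neg L(q)) \lor (\exists v\, \neg L(v))
Pull the quantifiers to the front (each side's bound variable is not free in the other side):
  \forall p\, \forall x\, \forall q\, \exists v\, (H(x) \land L(p) \lor \neg L(q) \lor \neg L(v))
The quantifier \forall v sits under an odd number of negations (counting the antecedent side of each →), so it flips to \exists v.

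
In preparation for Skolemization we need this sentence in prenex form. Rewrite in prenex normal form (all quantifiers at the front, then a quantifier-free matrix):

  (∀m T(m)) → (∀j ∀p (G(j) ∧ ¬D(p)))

∃m ∀j ∀p (¬T(m) ∨ G(j) ∧ ¬D(p))

Eliminate → and ↔ using ¬ and ∨.
  ¬(∀m T(m)) ∨ (∀j ∀p (G(j) ∧ ¬D(p)))
Drive negations inward (¬∀x A ≡ ∃x ¬A, ¬∃x A ≡ ∀x ¬A, De Morgan for ∧/∨):
  (∃m ¬T(m)) ∨ (∀j ∀p (G(j) ∧ ¬D(p)))
All bound variables are already distinct, so no renaming is needed.
Extract every quantifier outward, since the variables are now distinct and don't occur free across branches:
  ∃m ∀j ∀p (¬T(m) ∨ G(j) ∧ ¬D(p))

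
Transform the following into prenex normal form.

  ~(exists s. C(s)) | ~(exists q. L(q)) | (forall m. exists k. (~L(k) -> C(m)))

First replace A → B with ¬A ∨ B.
  ~(exists s. C(s)) | ~(exists q. L(q)) | (forall m. exists k. (~~L(k) | C(m)))
Push ¬ through the quantifiers and connectives to reach negation normal form:
  (forall s. ~C(s)) | (forall q. ~L(q)) | (forall m. exists k. (L(k) | C(m)))
All bound variables are already distinct, so no renaming is needed.
Pull the quantifiers to the front (each side's bound variable is not free in the other side):
  forall s. forall q. forall m. exists k. (~C(s) | ~L(q) | L(k) | C(m))

forall s. forall q. forall m. exists k. (~C(s) | ~L(q) | L(k) | C(m))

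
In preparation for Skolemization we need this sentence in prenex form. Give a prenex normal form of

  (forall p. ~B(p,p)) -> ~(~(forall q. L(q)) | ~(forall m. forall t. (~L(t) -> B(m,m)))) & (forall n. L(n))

First replace A → B with ¬A ∨ B.
  ~(forall p. ~B(p,p)) | ~(~(forall q. L(q)) | ~(forall m. forall t. (~~L(t) | B(m,m)))) & (forall n. L(n))
Move each ¬ inward, flipping quantifiers it crosses:
  (exists p. B(p,p)) | (forall q. L(q)) & (forall m. forall t. (L(t) | B(m,m))) & (forall n. L(n))
Extract every quantifier outward, since the variables are now distinct and don't occur free across branches:
  exists p. forall q. forall m. forall t. forall n. (B(p,p) | L(q) & (L(t) | B(m,m)) & L(n))

exists p. forall q. forall m. forall t. forall n. (B(p,p) | L(q) & (L(t) | B(m,m)) & L(n))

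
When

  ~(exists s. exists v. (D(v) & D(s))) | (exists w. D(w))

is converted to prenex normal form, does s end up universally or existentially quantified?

Push ¬ through the quantifiers and connectives to reach negation normal form:
  (forall s. forall v. (~D(v) | ~D(s))) | (exists w. D(w))
All bound variables are already distinct, so no renaming is needed.
Extract every quantifier outward, since the variables are now distinct and don't occur free across branches:
  forall s. forall v. exists w. (~D(v) | ~D(s) | D(w))
The quantifier exists s sits under an odd number of negations, so it flips to forall s.

universal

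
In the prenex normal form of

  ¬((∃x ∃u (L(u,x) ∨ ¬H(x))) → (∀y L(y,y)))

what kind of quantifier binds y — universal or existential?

First replace A → B with ¬A ∨ B.
  ¬(¬(∃x ∃u (L(u,x) ∨ ¬H(x))) ∨ (∀y L(y,y)))
Drive negations inward (¬∀x A ≡ ∃x ¬A, ¬∃x A ≡ ∀x ¬A, De Morgan for ∧/∨):
  (∃x ∃u (L(u,x) ∨ ¬H(x))) ∧ (∃y ¬L(y,y))
Pull the quantifiers to the front (each side's bound variable is not free in the other side):
  ∃x ∃u ∃y ((L(u,x) ∨ ¬H(x)) ∧ ¬L(y,y))
The quantifier ∀y sits under an odd number of negations (counting the antecedent side of each →), so it flips to ∃y.

existential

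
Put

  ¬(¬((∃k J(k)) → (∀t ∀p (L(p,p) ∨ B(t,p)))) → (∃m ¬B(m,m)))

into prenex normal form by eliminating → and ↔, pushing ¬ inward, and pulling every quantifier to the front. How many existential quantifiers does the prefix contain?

Eliminate → and ↔ using ¬ and ∨.
  ¬(¬¬(¬(∃k J(k)) ∨ (∀t ∀p (L(p,p) ∨ B(t,p)))) ∨ (∃m ¬B(m,m)))
Push ¬ through the quantifiers and connectives to reach negation normal form:
  (∃k J(k)) ∧ (∃t ∃p (¬L(p,p) ∧ ¬B(t,p))) ∧ (∀m B(m,m))
Extract every quantifier outward, since the variables are now distinct and don't occur free across branches:
  ∃k ∃t ∃p ∀m (J(k) ∧ ¬L(p,p) ∧ ¬B(t,p) ∧ B(m,m))
The prefix is ∃k ∃t ∃p ∀m: 1 universal, 3 existential.

3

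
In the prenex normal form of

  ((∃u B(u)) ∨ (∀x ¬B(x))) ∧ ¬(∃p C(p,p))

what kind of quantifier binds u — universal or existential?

existential

Push ¬ through the quantifiers and connectives to reach negation normal form:
  ((∃u B(u)) ∨ (∀x ¬B(x))) ∧ (∀p ¬C(p,p))
All bound variables are already distinct, so no renaming is needed.
Extract every quantifier outward, since the variables are now distinct and don't occur free across branches:
  ∃u ∀x ∀p ((B(u) ∨ ¬B(x)) ∧ ¬C(p,p))
The quantifier ∃u sits under an even number of negations, so it remains existential.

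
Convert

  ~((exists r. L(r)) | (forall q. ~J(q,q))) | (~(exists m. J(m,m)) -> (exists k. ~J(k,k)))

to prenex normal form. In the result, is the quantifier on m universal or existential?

Eliminate → and ↔ using ¬ and ∨.
  ~((exists r. L(r)) | (forall q. ~J(q,q))) | ~~(exists m. J(m,m)) | (exists k. ~J(k,k))
Drive negations inward (¬∀x A ≡ ∃x ¬A, ¬∃x A ≡ ∀x ¬A, De Morgan for ∧/∨):
  (forall r. ~L(r)) & (exists q. J(q,q)) | (exists m. J(m,m)) | (exists k. ~J(k,k))
All bound variables are already distinct, so no renaming is needed.
Pull the quantifiers to the front (each side's bound variable is not free in the other side):
  forall r. exists q. exists m. exists k. (~L(r) & J(q,q) | J(m,m) | ~J(k,k))
The quantifier exists m sits under an even number of negations (counting the antecedent side of each →), so it remains existential.

existential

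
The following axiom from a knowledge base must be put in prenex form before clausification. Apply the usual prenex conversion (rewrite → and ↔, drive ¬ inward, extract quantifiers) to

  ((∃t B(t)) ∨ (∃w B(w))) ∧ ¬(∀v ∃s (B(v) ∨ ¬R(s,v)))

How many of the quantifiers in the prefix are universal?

1

Push ¬ through the quantifiers and connectives to reach negation normal form:
  ((∃t B(t)) ∨ (∃w B(w))) ∧ (∃v ∀s (¬B(v) ∧ R(s,v)))
Finally move all quantifiers to the prefix:
  ∃t ∃w ∃v ∀s ((B(t) ∨ B(w)) ∧ ¬B(v) ∧ R(s,v))
The prefix is ∃t ∃w ∃v ∀s: 1 universal, 3 existential.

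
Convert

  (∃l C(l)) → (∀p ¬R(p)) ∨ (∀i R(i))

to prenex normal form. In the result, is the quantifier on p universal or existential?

universal

Rewrite implications/biconditionals: A → B as ¬A ∨ B.
  ¬(∃l C(l)) ∨ (∀p ¬R(p)) ∨ (∀i R(i))
Drive negations inward (¬∀x A ≡ ∃x ¬A, ¬∃x A ≡ ∀x ¬A, De Morgan for ∧/∨):
  (∀l ¬C(l)) ∨ (∀p ¬R(p)) ∨ (∀i R(i))
All bound variables are already distinct, so no renaming is needed.
Pull the quantifiers to the front (each side's bound variable is not free in the other side):
  ∀l ∀p ∀i (¬C(l) ∨ ¬R(p) ∨ R(i))
The quantifier ∀p sits under an even number of negations (counting the antecedent side of each →), so it remains universal.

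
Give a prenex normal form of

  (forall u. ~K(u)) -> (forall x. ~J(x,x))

Rewrite implications/biconditionals: A → B as ¬A ∨ B.
  ~(forall u. ~K(u)) | (forall x. ~J(x,x))
Push ¬ through the quantifiers and connectives to reach negation normal form:
  (exists u. K(u)) | (forall x. ~J(x,x))
Extract every quantifier outward, since the variables are now distinct and don't occur free across branches:
  exists u. forall x. (K(u) | ~J(x,x))

exists u. forall x. (K(u) | ~J(x,x))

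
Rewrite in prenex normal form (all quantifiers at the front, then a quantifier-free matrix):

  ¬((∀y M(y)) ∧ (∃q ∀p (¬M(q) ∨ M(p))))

Move each ¬ inward, flipping quantifiers it crosses:
  (∃y ¬M(y)) ∨ (∀q ∃p (M(q) ∧ ¬M(p)))
All bound variables are already distinct, so no renaming is needed.
Extract every quantifier outward, since the variables are now distinct and don't occur free across branches:
  ∃y ∀q ∃p (¬M(y) ∨ M(q) ∧ ¬M(p))

∃y ∀q ∃p (¬M(y) ∨ M(q) ∧ ¬M(p))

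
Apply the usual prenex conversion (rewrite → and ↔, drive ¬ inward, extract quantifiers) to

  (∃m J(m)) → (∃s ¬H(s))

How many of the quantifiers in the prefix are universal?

Eliminate → and ↔ using ¬ and ∨.
  ¬(∃m J(m)) ∨ (∃s ¬H(s))
Drive negations inward (¬∀x A ≡ ∃x ¬A, ¬∃x A ≡ ∀x ¬A, De Morgan for ∧/∨):
  (∀m ¬J(m)) ∨ (∃s ¬H(s))
All bound variables are already distinct, so no renaming is needed.
Extract every quantifier outward, since the variables are now distinct and don't occur free across branches:
  ∀m ∃s (¬J(m) ∨ ¬H(s))
The prefix is ∀m ∃s: 1 universal, 1 existential.

1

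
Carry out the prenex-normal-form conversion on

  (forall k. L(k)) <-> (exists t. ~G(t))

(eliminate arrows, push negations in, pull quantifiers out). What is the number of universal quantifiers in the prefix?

2

Rewrite implications/biconditionals: A → B as ¬A ∨ B; A ↔ B as (¬A ∨ B) ∧ (¬B ∨ A).
  (~(forall k. L(k)) | (exists t. ~G(t))) & (~(exists t. ~G(t)) | (forall k. L(k)))
Push ¬ through the quantifiers and connectives to reach negation normal form:
  ((exists k. ~L(k)) | (exists t. ~G(t))) & ((forall t. G(t)) | (forall k. L(k)))
Standardize variables apart so no two quantifiers bind the same name: t↦v, k↦p.
  ((exists k. ~L(k)) | (exists t. ~G(t))) & ((forall v. G(v)) | (forall p. L(p)))
Extract every quantifier outward, since the variables are now distinct and don't occur free across branches:
  exists k. exists t. forall v. forall p. ((~L(k) | ~G(t)) & (G(v) | L(p)))
The prefix is exists k exists t forall v forall p: 2 universal, 2 existential.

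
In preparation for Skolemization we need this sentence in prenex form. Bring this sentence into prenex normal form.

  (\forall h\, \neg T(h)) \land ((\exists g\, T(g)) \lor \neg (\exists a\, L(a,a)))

\forall h\, \exists g\, \forall a\, (\neg T(h) \land (T(g) \lor \neg L(a,a)))

Move each ¬ inward, flipping quantifiers it crosses:
  (\forall h\, \neg T(h)) \land ((\exists g\, T(g)) \lor (\forall a\, \neg L(a,a)))
Pull the quantifiers to the front (each side's bound variable is not free in the other side):
  \forall h\, \exists g\, \forall a\, (\neg T(h) \land (T(g) \lor \neg L(a,a)))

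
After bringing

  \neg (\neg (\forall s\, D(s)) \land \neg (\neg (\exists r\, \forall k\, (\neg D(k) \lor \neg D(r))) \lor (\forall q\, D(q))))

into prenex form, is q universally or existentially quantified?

Push ¬ through the quantifiers and connectives to reach negation normal form:
  (\forall s\, D(s)) \lor (\forall r\, \exists k\, (D(k) \land D(r))) \lor (\forall q\, D(q))
Extract every quantifier outward, since the variables are now distinct and don't occur free across branches:
  \forall s\, \forall r\, \exists k\, \forall q\, (D(s) \lor D(k) \land D(r) \lor D(q))
The quantifier \forall q sits under an even number of negations, so it remains universal.

universal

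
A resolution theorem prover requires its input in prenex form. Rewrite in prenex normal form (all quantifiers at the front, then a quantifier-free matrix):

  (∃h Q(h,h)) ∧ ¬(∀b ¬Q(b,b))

∃h ∃b (Q(h,h) ∧ Q(b,b))

Push ¬ through the quantifiers and connectives to reach negation normal form:
  (∃h Q(h,h)) ∧ (∃b Q(b,b))
Finally move all quantifiers to the prefix:
  ∃h ∃b (Q(h,h) ∧ Q(b,b))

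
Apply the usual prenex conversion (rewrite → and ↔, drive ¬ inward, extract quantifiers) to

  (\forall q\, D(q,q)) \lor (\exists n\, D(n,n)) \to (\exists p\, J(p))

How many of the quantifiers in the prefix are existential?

2

Rewrite implications/biconditionals: A → B as ¬A ∨ B.
  \neg ((\forall q\, D(q,q)) \lor (\exists n\, D(n,n))) \lor (\exists p\, J(p))
Push ¬ through the quantifiers and connectives to reach negation normal form:
  (\exists q\, \neg D(q,q)) \land (\forall n\, \neg D(n,n)) \lor (\exists p\, J(p))
All bound variables are already distinct, so no renaming is needed.
Finally move all quantifiers to the prefix:
  \exists q\, \forall n\, \exists p\, (\neg D(q,q) \land \neg D(n,n) \lor J(p))
The prefix is \exists q \forall n \exists p: 1 universal, 2 existential.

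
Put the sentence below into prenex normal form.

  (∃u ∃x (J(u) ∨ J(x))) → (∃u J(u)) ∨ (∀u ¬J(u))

Rewrite implications/biconditionals: A → B as ¬A ∨ B.
  ¬(∃u ∃x (J(u) ∨ J(x))) ∨ (∃u J(u)) ∨ (∀u ¬J(u))
Drive negations inward (¬∀x A ≡ ∃x ¬A, ¬∃x A ≡ ∀x ¬A, De Morgan for ∧/∨):
  (∀u ∀x (¬J(u) ∧ ¬J(x))) ∨ (∃u J(u)) ∨ (∀u ¬J(u))
Standardize variables apart so no two quantifiers bind the same name: u↦y1, u↦y.
  (∀u ∀x (¬J(u) ∧ ¬J(x))) ∨ (∃y1 J(y1)) ∨ (∀y ¬J(y))
Pull the quantifiers to the front (each side's bound variable is not free in the other side):
  ∀u ∀x ∃y1 ∀y (¬J(u) ∧ ¬J(x) ∨ J(y1) ∨ ¬J(y))

∀u ∀x ∃y1 ∀y (¬J(u) ∧ ¬J(x) ∨ J(y1) ∨ ¬J(y))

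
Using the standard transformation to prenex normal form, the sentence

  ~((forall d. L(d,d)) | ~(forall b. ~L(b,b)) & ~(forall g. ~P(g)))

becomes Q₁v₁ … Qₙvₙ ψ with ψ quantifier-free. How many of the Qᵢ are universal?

Move each ¬ inward, flipping quantifiers it crosses:
  (exists d. ~L(d,d)) & ((forall b. ~L(b,b)) | (forall g. ~P(g)))
Extract every quantifier outward, since the variables are now distinct and don't occur free across branches:
  exists d. forall b. forall g. (~L(d,d) & (~L(b,b) | ~P(g)))
The prefix is exists d forall b forall g: 2 universal, 1 existential.

2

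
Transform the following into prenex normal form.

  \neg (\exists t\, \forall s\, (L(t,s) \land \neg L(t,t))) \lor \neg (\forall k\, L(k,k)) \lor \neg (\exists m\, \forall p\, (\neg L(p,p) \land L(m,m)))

\forall t\, \exists s\, \exists k\, \forall m\, \exists p\, (\neg L(t,s) \lor L(t,t) \lor \neg L(k,k) \lor L(p,p) \lor \neg L(m,m))

Move each ¬ inward, flipping quantifiers it crosses:
  (\forall t\, \exists s\, (\neg L(t,s) \lor L(t,t))) \lor (\exists k\, \neg L(k,k)) \lor (\forall m\, \exists p\, (L(p,p) \lor \neg L(m,m)))
Pull the quantifiers to the front (each side's bound variable is not free in the other side):
  \forall t\, \exists s\, \exists k\, \forall m\, \exists p\, (\neg L(t,s) \lor L(t,t) \lor \neg L(k,k) \lor L(p,p) \lor \neg L(m,m))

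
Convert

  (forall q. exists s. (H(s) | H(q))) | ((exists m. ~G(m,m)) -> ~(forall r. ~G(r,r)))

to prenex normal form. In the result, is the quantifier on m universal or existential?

Eliminate → and ↔ using ¬ and ∨.
  (forall q. exists s. (H(s) | H(q))) | ~(exists m. ~G(m,m)) | ~(forall r. ~G(r,r))
Drive negations inward (¬∀x A ≡ ∃x ¬A, ¬∃x A ≡ ∀x ¬A, De Morgan for ∧/∨):
  (forall q. exists s. (H(s) | H(q))) | (forall m. G(m,m)) | (exists r. G(r,r))
All bound variables are already distinct, so no renaming is needed.
Pull the quantifiers to the front (each side's bound variable is not free in the other side):
  forall q. exists s. forall m. exists r. (H(s) | H(q) | G(m,m) | G(r,r))
The quantifier exists m sits under an odd number of negations (counting the antecedent side of each →), so it flips to forall m.

universal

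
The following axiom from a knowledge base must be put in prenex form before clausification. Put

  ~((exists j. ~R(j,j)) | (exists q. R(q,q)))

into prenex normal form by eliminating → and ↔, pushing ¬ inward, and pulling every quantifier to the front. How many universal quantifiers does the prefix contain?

2

Drive negations inward (¬∀x A ≡ ∃x ¬A, ¬∃x A ≡ ∀x ¬A, De Morgan for ∧/∨):
  (forall j. R(j,j)) & (forall q. ~R(q,q))
All bound variables are already distinct, so no renaming is needed.
Finally move all quantifiers to the prefix:
  forall j. forall q. (R(j,j) & ~R(q,q))
The prefix is forall j forall q: 2 universal, 0 existential.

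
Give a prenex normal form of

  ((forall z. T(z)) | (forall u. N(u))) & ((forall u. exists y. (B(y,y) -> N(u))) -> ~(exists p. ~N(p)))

forall z. forall u. exists w. forall y. forall p. ((T(z) | N(u)) & (B(y,y) & ~N(w) | N(p)))

Eliminate → and ↔ using ¬ and ∨.
  ((forall z. T(z)) | (forall u. N(u))) & (~(forall u. exists y. (~B(y,y) | N(u))) | ~(exists p. ~N(p)))
Drive negations inward (¬∀x A ≡ ∃x ¬A, ¬∃x A ≡ ∀x ¬A, De Morgan for ∧/∨):
  ((forall z. T(z)) | (forall u. N(u))) & ((exists u. forall y. (B(y,y) & ~N(u))) | (forall p. N(p)))
Standardize variables apart so no two quantifiers bind the same name: u↦w.
  ((forall z. T(z)) | (forall u. N(u))) & ((exists w. forall y. (B(y,y) & ~N(w))) | (forall p. N(p)))
Pull the quantifiers to the front (each side's bound variable is not free in the other side):
  forall z. forall u. exists w. forall y. forall p. ((T(z) | N(u)) & (B(y,y) & ~N(w) | N(p)))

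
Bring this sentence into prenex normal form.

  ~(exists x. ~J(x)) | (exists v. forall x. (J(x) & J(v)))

Move each ¬ inward, flipping quantifiers it crosses:
  (forall x. J(x)) | (exists v. forall x. (J(x) & J(v)))
Standardize variables apart so no two quantifiers bind the same name: x↦x1.
  (forall x. J(x)) | (exists v. forall x1. (J(x1) & J(v)))
Pull the quantifiers to the front (each side's bound variable is not free in the other side):
  forall x. exists v. forall x1. (J(x) | J(x1) & J(v))

forall x. exists v. forall x1. (J(x) | J(x1) & J(v))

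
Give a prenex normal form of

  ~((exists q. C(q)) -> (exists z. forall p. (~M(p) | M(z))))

First replace A → B with ¬A ∨ B.
  ~(~(exists q. C(q)) | (exists z. forall p. (~M(p) | M(z))))
Move each ¬ inward, flipping quantifiers it crosses:
  (exists q. C(q)) & (forall z. exists p. (M(p) & ~M(z)))
All bound variables are already distinct, so no renaming is needed.
Extract every quantifier outward, since the variables are now distinct and don't occur free across branches:
  exists q. forall z. exists p. (C(q) & M(p) & ~M(z))

exists q. forall z. exists p. (C(q) & M(p) & ~M(z))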